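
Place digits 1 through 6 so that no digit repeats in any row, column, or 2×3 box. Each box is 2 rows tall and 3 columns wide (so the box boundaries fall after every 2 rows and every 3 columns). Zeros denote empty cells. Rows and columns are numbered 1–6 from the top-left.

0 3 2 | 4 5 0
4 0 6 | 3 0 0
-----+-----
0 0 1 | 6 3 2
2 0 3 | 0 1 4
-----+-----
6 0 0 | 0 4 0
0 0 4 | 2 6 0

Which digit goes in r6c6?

5

r1c1 = 1 (sole candidate).
r1c6 = 6 (sole candidate).
r2c2 = 5 (sole candidate).
r2c5 = 2 (sole candidate).
r2c6 = 1 (sole candidate).
r3c1 = 5 (sole candidate).
r3c2 = 4 (sole candidate).
r4c2 = 6 (sole candidate).
r4c4 = 5 (sole candidate).
r5c3 = 5 (sole candidate).
r5c4 = 1 (sole candidate).
r5c6 = 3 (sole candidate).
r6c1 = 3 (sole candidate).
r6c2 = 1 (sole candidate).
r6c6 = 5: row 6 has {1,2,3,4,6}; col 6 has {1,2,3,4,6}; box has {1,2,3,4,6} → only 5 remains.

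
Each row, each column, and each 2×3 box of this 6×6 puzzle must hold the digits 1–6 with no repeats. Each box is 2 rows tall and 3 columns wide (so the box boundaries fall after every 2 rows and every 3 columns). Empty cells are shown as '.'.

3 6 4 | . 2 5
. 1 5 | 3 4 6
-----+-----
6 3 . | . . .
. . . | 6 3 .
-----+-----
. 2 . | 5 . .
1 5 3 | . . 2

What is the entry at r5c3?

r1c4 = 1: row 1 has {2,3,4,5,6}; col 4 has {3,5,6}; box has {2,3,4,5,6} → only 1 remains.
r2c1 = 2: row 2 has {1,3,4,5,6}; col 1 has {1,3,6}; box has {1,3,4,5,6} → only 2 remains.
r4c2 = 4: row 4 has {3,6}; col 2 has {1,2,3,5,6}; box has {3,6} → only 4 remains.
r4c6 = 1: row 4 has {3,4,6}; col 6 has {2,5,6}; box has {3,6} → only 1 remains.
r5c1 = 4: row 5 has {2,5}; col 1 has {1,2,3,6}; box has {1,2,3,5} → only 4 remains.
r5c3 = 6: row 5 has {2,4,5}; col 3 has {3,4,5}; box has {1,2,3,4,5} → only 6 remains.

6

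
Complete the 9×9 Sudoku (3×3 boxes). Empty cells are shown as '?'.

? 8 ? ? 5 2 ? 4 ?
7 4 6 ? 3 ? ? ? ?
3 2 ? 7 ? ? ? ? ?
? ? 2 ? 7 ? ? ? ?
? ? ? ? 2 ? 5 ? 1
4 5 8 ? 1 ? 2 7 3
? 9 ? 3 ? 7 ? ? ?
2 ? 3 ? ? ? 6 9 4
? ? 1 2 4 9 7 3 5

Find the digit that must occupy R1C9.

R1C3 = 9 (sole candidate).
R3C3 = 5 (sole candidate).
R5C3 = 7 (sole candidate).
R6C6 = 6 (sole candidate).
R7C3 = 4 (sole candidate).
R8C2 = 7 (sole candidate).
R8C5 = 8 (sole candidate).
R9C2 = 6 (sole candidate).
R1C1 = 1 (sole candidate).
R1C4 = 6 (sole candidate).
R1C7 = 3 (sole candidate).
R1C9 = 7: row 1 has {1,2,3,4,5,6,8,9}; col 9 has {1,3,4,5}; box has {3,4} → only 7 remains.

7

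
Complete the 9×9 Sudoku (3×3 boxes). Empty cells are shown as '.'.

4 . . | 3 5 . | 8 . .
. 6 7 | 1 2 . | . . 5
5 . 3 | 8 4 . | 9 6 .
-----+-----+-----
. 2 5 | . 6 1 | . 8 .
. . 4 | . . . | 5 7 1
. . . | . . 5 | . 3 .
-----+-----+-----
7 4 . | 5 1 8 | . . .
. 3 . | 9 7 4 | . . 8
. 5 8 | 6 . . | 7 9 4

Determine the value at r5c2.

8

r2c6 = 9: row 2 has {1,2,5,6,7}; col 6 has {1,4,5,8}; box has {1,2,3,4,5,8} → only 9 remains.
r2c8 = 4: row 2 has {1,2,5,6,7,9}; col 8 has {3,6,7,8,9}; box has {5,6,8,9} → only 4 remains.
r3c2 = 1: row 3 has {3,4,5,6,8,9}; col 2 has {2,3,4,5,6}; box has {3,4,5,6,7} → only 1 remains.
r3c6 = 7: row 3 has {1,3,4,5,6,8,9}; col 6 has {1,4,5,8,9}; box has {1,2,3,4,5,8,9} → only 7 remains.
r3c9 = 2: row 3 has {1,3,4,5,6,7,8,9}; col 9 has {1,4,5,8}; box has {4,5,6,8,9} → only 2 remains.
r4c7 = 4: row 4 has {1,2,5,6,8}; col 7 has {5,7,8,9}; box has {1,3,5,7,8} → only 4 remains.
r4c9 = 9: row 4 has {1,2,4,5,6,8}; col 9 has {1,2,4,5,8}; box has {1,3,4,5,7,8} → only 9 remains.
r5c4 = 2: row 5 has {1,4,5,7}; col 4 has {1,3,5,6,8,9}; box has {1,5,6} → only 2 remains.
r5c6 = 3: row 5 has {1,2,4,5,7}; col 6 has {1,4,5,7,8,9}; box has {1,2,5,6} → only 3 remains.
r6c9 = 6: row 6 has {3,5}; col 9 has {1,2,4,5,8,9}; box has {1,3,4,5,7,8,9} → only 6 remains.
r7c8 = 2: row 7 has {1,4,5,7,8}; col 8 has {3,4,6,7,8,9}; box has {4,7,8,9} → only 2 remains.
r7c9 = 3: row 7 has {1,2,4,5,7,8}; col 9 has {1,2,4,5,6,8,9}; box has {2,4,7,8,9} → only 3 remains.
r9c5 = 3: row 9 has {4,5,6,7,8,9}; col 5 has {1,2,4,5,6,7}; box has {1,4,5,6,7,8,9} → only 3 remains.
r9c6 = 2: row 9 has {3,4,5,6,7,8,9}; col 6 has {1,3,4,5,7,8,9}; box has {1,3,4,5,6,7,8,9} → only 2 remains.
r1c2 = 9: row 1 has {3,4,5,8}; col 2 has {1,2,3,4,5,6}; box has {1,3,4,5,6,7} → only 9 remains.
r1c3 = 2: row 1 has {3,4,5,8,9}; col 3 has {3,4,5,7,8}; box has {1,3,4,5,6,7,9} → only 2 remains.
r1c6 = 6: row 1 has {2,3,4,5,8,9}; col 6 has {1,2,3,4,5,7,8,9}; box has {1,2,3,4,5,7,8,9} → only 6 remains.
r1c8 = 1: row 1 has {2,3,4,5,6,8,9}; col 8 has {2,3,4,6,7,8,9}; box has {2,4,5,6,8,9} → only 1 remains.
r1c9 = 7: row 1 has {1,2,3,4,5,6,8,9}; col 9 has {1,2,3,4,5,6,8,9}; box has {1,2,4,5,6,8,9} → only 7 remains.
r2c1 = 8: row 2 has {1,2,4,5,6,7,9}; col 1 has {4,5,7}; box has {1,2,3,4,5,6,7,9} → only 8 remains.
r2c7 = 3: row 2 has {1,2,4,5,6,7,8,9}; col 7 has {4,5,7,8,9}; box has {1,2,4,5,6,7,8,9} → only 3 remains.
r4c1 = 3: row 4 has {1,2,4,5,6,8,9}; col 1 has {4,5,7,8}; box has {2,4,5} → only 3 remains.
r4c4 = 7: row 4 has {1,2,3,4,5,6,8,9}; col 4 has {1,2,3,5,6,8,9}; box has {1,2,3,5,6} → only 7 remains.
r5c2 = 8: row 5 has {1,2,3,4,5,7}; col 2 has {1,2,3,4,5,6,9}; box has {2,3,4,5} → only 8 remains.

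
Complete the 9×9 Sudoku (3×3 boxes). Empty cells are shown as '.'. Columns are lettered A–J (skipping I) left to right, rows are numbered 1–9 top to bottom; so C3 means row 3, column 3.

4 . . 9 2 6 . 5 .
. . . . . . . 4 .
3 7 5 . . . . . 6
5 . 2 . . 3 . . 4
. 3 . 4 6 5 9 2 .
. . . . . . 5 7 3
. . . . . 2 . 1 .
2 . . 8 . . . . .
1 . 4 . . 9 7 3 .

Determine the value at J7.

5

D3 = 1: row 3 has {3,5,6,7}; col 4 has {4,8,9}; box has {2,6,9} → only 1 remains.
D4 = 7: row 4 has {2,3,4,5}; col 4 has {1,4,8,9}; box has {3,4,5,6} → only 7 remains.
D6 = 2: row 6 has {3,5,7}; col 4 has {1,4,7,8,9}; box has {3,4,5,6,7} → only 2 remains.
E9 = 5: row 9 has {1,3,4,7,9}; col 5 has {2,6}; box has {2,8,9} → only 5 remains.
D9 = 6: row 9 has {1,3,4,5,7,9}; col 4 has {1,2,4,7,8,9}; box has {2,5,8,9} → only 6 remains.
D7 = 3: row 7 has {1,2}; col 4 has {1,2,4,6,7,8,9}; box has {2,5,6,8,9} → only 3 remains.
B9 = 8: row 9 has {1,3,4,5,6,7,9}; col 2 has {3,7}; box has {1,2,4} → only 8 remains.
J9 = 2: row 9 has {1,3,4,5,6,7,8,9}; col 9 has {3,4,6}; box has {1,3,7} → only 2 remains.
B1 = 1: row 1 has {2,4,5,6,9}; col 2 has {3,7,8}; box has {3,4,5,7} → only 1 remains.
C1 = 8: row 1 has {1,2,4,5,6,9}; col 3 has {2,4,5}; box has {1,3,4,5,7} → only 8 remains.
G1 = 3: row 1 has {1,2,4,5,6,8,9}; col 7 has {5,7,9}; box has {4,5,6} → only 3 remains.
J1 = 7: row 1 has {1,2,3,4,5,6,8,9}; col 9 has {2,3,4,6}; box has {3,4,5,6} → only 7 remains.
D2 = 5: row 2 has {4}; col 4 has {1,2,3,4,6,7,8,9}; box has {1,2,6,9} → only 5 remains.
E2 = 3: in row 2, 3 can only go here (every other open cell in that row sees a 3).
F2 = 7: in row 2, 7 can only go here (every other open cell in that row sees a 7).
H3 = 9: in row 3, 9 can only go here (every other open cell in that row sees a 9).
G3 = 2: in row 3, 2 can only go here (every other open cell in that row sees a 2).
H8 = 6: row 8 has {2,8}; col 8 has {1,2,3,4,5,7,9}; box has {1,2,3,7} → only 6 remains.
H4 = 8: row 4 has {2,3,4,5,7}; col 8 has {1,2,3,4,5,6,7,9}; box has {2,3,4,5,7,9} → only 8 remains.
J5 = 1: row 5 has {2,3,4,5,6,9}; col 9 has {2,3,4,6,7}; box has {2,3,4,5,7,8,9} → only 1 remains.
G8 = 4: row 8 has {2,6,8}; col 7 has {2,3,5,7,9}; box has {1,2,3,6,7} → only 4 remains.
J2 = 8: row 2 has {3,4,5,7}; col 9 has {1,2,3,4,6,7}; box has {2,3,4,5,6,7,9} → only 8 remains.
G4 = 6: row 4 has {2,3,4,5,7,8}; col 7 has {2,3,4,5,7,9}; box has {1,2,3,4,5,7,8,9} → only 6 remains.
C5 = 7: row 5 has {1,2,3,4,5,6,9}; col 3 has {2,4,5,8}; box has {2,3,5} → only 7 remains.
G7 = 8: row 7 has {1,2,3}; col 7 has {2,3,4,5,6,7,9}; box has {1,2,3,4,6,7} → only 8 remains.
F8 = 1: row 8 has {2,4,6,8}; col 6 has {2,3,5,6,7,9}; box has {2,3,5,6,8,9} → only 1 remains.
G2 = 1: row 2 has {3,4,5,7,8}; col 7 has {2,3,4,5,6,7,8,9}; box has {2,3,4,5,6,7,8,9} → only 1 remains.
B4 = 9: row 4 has {2,3,4,5,6,7,8}; col 2 has {1,3,7,8}; box has {2,3,5,7} → only 9 remains.
E4 = 1: row 4 has {2,3,4,5,6,7,8,9}; col 5 has {2,3,5,6}; box has {2,3,4,5,6,7} → only 1 remains.
A5 = 8: row 5 has {1,2,3,4,5,6,7,9}; col 1 has {1,2,3,4,5}; box has {2,3,5,7,9} → only 8 remains.
A6 = 6: row 6 has {2,3,5,7}; col 1 has {1,2,3,4,5,8}; box has {2,3,5,7,8,9} → only 6 remains.
B6 = 4: row 6 has {2,3,5,6,7}; col 2 has {1,3,7,8,9}; box has {2,3,5,6,7,8,9} → only 4 remains.
C6 = 1: row 6 has {2,3,4,5,6,7}; col 3 has {2,4,5,7,8}; box has {2,3,4,5,6,7,8,9} → only 1 remains.
F6 = 8: row 6 has {1,2,3,4,5,6,7}; col 6 has {1,2,3,5,6,7,9}; box has {1,2,3,4,5,6,7} → only 8 remains.
B8 = 5: row 8 has {1,2,4,6,8}; col 2 has {1,3,4,7,8,9}; box has {1,2,4,8} → only 5 remains.
E8 = 7: row 8 has {1,2,4,5,6,8}; col 5 has {1,2,3,5,6}; box has {1,2,3,5,6,8,9} → only 7 remains.
J8 = 9: row 8 has {1,2,4,5,6,7,8}; col 9 has {1,2,3,4,6,7,8}; box has {1,2,3,4,6,7,8} → only 9 remains.
A2 = 9: row 2 has {1,3,4,5,7,8}; col 1 has {1,2,3,4,5,6,8}; box has {1,3,4,5,7,8} → only 9 remains.
C2 = 6: row 2 has {1,3,4,5,7,8,9}; col 3 has {1,2,4,5,7,8}; box has {1,3,4,5,7,8,9} → only 6 remains.
F3 = 4: row 3 has {1,2,3,5,6,7,9}; col 6 has {1,2,3,5,6,7,8,9}; box has {1,2,3,5,6,7,9} → only 4 remains.
E6 = 9: row 6 has {1,2,3,4,5,6,7,8}; col 5 has {1,2,3,5,6,7}; box has {1,2,3,4,5,6,7,8} → only 9 remains.
A7 = 7: row 7 has {1,2,3,8}; col 1 has {1,2,3,4,5,6,8,9}; box has {1,2,4,5,8} → only 7 remains.
B7 = 6: row 7 has {1,2,3,7,8}; col 2 has {1,3,4,5,7,8,9}; box has {1,2,4,5,7,8} → only 6 remains.
C7 = 9: row 7 has {1,2,3,6,7,8}; col 3 has {1,2,4,5,6,7,8}; box has {1,2,4,5,6,7,8} → only 9 remains.
E7 = 4: row 7 has {1,2,3,6,7,8,9}; col 5 has {1,2,3,5,6,7,9}; box has {1,2,3,5,6,7,8,9} → only 4 remains.
J7 = 5: row 7 has {1,2,3,4,6,7,8,9}; col 9 has {1,2,3,4,6,7,8,9}; box has {1,2,3,4,6,7,8,9} → only 5 remains.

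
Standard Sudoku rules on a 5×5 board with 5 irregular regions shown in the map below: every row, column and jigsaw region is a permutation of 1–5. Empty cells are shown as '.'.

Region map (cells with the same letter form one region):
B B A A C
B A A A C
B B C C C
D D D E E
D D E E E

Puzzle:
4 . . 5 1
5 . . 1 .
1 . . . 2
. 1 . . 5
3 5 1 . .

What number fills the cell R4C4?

3

R3C2 = 3 (sole candidate).
R3C4 = 4 (sole candidate).
R4C1 = 2 (sole candidate).
R4C3 = 4 (sole candidate).
R4C4 = 3: row 4 has {1,2,4,5}; col 4 has {1,4,5}; region has {1,5} → only 3 remains.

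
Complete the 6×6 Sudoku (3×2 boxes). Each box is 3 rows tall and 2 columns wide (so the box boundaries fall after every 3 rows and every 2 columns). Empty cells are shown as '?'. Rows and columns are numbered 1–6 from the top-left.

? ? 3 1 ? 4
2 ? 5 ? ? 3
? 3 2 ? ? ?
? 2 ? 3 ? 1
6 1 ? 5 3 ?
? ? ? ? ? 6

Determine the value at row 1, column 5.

row 1, column 1 = 5: row 1 has {1,3,4}; col 1 has {2,6}; box has {2,3} → only 5 remains.
row 1, column 2 = 6: row 1 has {1,3,4,5}; col 2 has {1,2,3}; box has {2,3,5} → only 6 remains.
row 1, column 5 = 2: row 1 has {1,3,4,5,6}; col 5 has {3}; box has {3,4} → only 2 remains.

2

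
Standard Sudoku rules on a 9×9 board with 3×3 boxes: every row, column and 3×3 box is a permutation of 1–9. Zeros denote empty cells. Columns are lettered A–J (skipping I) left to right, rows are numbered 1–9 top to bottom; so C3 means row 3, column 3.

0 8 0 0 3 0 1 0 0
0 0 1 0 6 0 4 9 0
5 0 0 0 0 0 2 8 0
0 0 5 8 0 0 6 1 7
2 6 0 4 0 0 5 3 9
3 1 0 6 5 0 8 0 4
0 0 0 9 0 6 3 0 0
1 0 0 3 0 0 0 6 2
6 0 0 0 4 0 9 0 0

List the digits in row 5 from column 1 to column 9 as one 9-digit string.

268417539

A2 = 7: row 2 has {1,4,6,9}; col 1 has {1,2,3,5,6}; box has {1,5,8} → only 7 remains.
H6 = 2: row 6 has {1,3,4,5,6,8}; col 8 has {1,3,6,8,9}; box has {1,3,4,5,6,7,8,9} → only 2 remains.
G8 = 7: row 8 has {1,2,3,6}; col 7 has {1,2,3,4,5,6,8,9}; box has {2,3,6,9} → only 7 remains.
H9 = 5: row 9 has {4,6,9}; col 8 has {1,2,3,6,8,9}; box has {2,3,6,7,9} → only 5 remains.
H1 = 7: row 1 has {1,3,8}; col 8 has {1,2,3,5,6,8,9}; box has {1,2,4,8,9} → only 7 remains.
H7 = 4: row 7 has {3,6,9}; col 8 has {1,2,3,5,6,7,8,9}; box has {2,3,5,6,7,9} → only 4 remains.
E8 = 8: row 8 has {1,2,3,6,7}; col 5 has {3,4,5,6}; box has {3,4,6,9} → only 8 remains.
F8 = 5: row 8 has {1,2,3,6,7,8}; col 6 has {6}; box has {3,4,6,8,9} → only 5 remains.
A7 = 8: row 7 has {3,4,6,9}; col 1 has {1,2,3,5,6,7}; box has {1,6} → only 8 remains.
J7 = 1: row 7 has {3,4,6,8,9}; col 9 has {2,4,7,9}; box has {2,3,4,5,6,7,9} → only 1 remains.
J9 = 8: row 9 has {4,5,6,9}; col 9 has {1,2,4,7,9}; box has {1,2,3,4,5,6,7,9} → only 8 remains.
F2 = 8: in row 2, 8 can only go here (every other open cell in that row sees an 8).
F4 = 3: in row 4, 3 can only go here (every other open cell in that row sees a 3).
E4 = 2: in row 4, 2 can only go here (every other open cell in that row sees a 2).
E7 = 7: row 7 has {1,3,4,6,8,9}; col 5 has {2,3,4,5,6,8}; box has {3,4,5,6,8,9} → only 7 remains.
E5 = 1: row 5 has {2,3,4,5,6,9}; col 5 has {2,3,4,5,6,7,8}; box has {2,3,4,5,6,8} → only 1 remains.
F5 = 7: row 5 has {1,2,3,4,5,6,9}; col 6 has {3,5,6,8}; box has {1,2,3,4,5,6,8} → only 7 remains.
F6 = 9: row 6 has {1,2,3,4,5,6,8}; col 6 has {3,5,6,7,8}; box has {1,2,3,4,5,6,7,8} → only 9 remains.
C7 = 2: row 7 has {1,3,4,6,7,8,9}; col 3 has {1,5}; box has {1,6,8} → only 2 remains.
E3 = 9: row 3 has {2,5,8}; col 5 has {1,2,3,4,5,6,7,8}; box has {3,6,8} → only 9 remains.
C5 = 8: row 5 has {1,2,3,4,5,6,7,9}; col 3 has {1,2,5}; box has {1,2,3,5,6} → only 8 remains.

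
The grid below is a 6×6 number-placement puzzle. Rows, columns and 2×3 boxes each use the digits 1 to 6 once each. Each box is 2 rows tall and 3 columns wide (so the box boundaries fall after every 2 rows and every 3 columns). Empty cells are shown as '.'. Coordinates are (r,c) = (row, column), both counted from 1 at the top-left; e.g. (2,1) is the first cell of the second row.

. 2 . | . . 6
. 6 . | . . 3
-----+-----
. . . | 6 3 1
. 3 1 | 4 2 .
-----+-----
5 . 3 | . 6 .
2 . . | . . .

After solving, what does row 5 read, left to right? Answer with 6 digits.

(3,1) = 4 (sole candidate).
(3,2) = 5 (sole candidate).
(3,3) = 2 (sole candidate).
(4,1) = 6 (sole candidate).
(4,6) = 5 (sole candidate).
(6,6) = 4 (sole candidate).
(2,1) = 1 (sole candidate).
(5,6) = 2: row 5 has {3,5,6}; col 6 has {1,3,4,5,6}; box has {4,6} → only 2 remains.
(6,2) = 1 (sole candidate).
(6,3) = 6 (sole candidate).
(6,5) = 5 (sole candidate).
(1,1) = 3 (sole candidate).
(2,5) = 4 (sole candidate).
(5,2) = 4: row 5 has {2,3,5,6}; col 2 has {1,2,3,5,6}; box has {1,2,3,5,6} → only 4 remains.
(5,4) = 1: row 5 has {2,3,4,5,6}; col 4 has {4,6}; box has {2,4,5,6} → only 1 remains.

543162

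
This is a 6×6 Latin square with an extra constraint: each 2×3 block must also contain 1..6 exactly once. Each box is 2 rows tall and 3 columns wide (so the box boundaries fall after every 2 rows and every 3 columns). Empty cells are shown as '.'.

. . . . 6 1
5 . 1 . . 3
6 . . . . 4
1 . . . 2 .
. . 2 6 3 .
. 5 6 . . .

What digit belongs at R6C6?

2

R2C5 = 4 (sole candidate).
R5C1 = 4 (sole candidate).
R5C2 = 1 (sole candidate).
R5C6 = 5 (sole candidate).
R6C1 = 3 (sole candidate).
R6C5 = 1 (sole candidate).
R6C6 = 2: row 6 has {1,3,5,6}; col 6 has {1,3,4,5}; box has {1,3,5,6} → only 2 remains.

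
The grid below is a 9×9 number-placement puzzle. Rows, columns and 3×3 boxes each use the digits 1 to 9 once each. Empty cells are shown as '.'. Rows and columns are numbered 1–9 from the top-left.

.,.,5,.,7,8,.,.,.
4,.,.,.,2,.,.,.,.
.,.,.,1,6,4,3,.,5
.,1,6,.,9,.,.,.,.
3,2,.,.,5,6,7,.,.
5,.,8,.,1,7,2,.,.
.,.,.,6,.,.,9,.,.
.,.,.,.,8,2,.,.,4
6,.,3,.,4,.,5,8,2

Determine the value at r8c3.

9

r4c1 = 7 (sole candidate).
r4c6 = 3 (sole candidate).
r4c9 = 8 (sole candidate).
r6c4 = 4 (sole candidate).
r7c5 = 3 (sole candidate).
r4c4 = 2 (sole candidate).
r4c7 = 4 (sole candidate).
r4c8 = 5 (sole candidate).
r5c4 = 8 (sole candidate).
r6c2 = 9 (sole candidate).
r9c2 = 7 (sole candidate).
r9c4 = 9 (sole candidate).
r9c6 = 1 (sole candidate).
r1c4 = 3 (sole candidate).
r2c4 = 5 (sole candidate).
r2c6 = 9 (sole candidate).
r3c2 = 8 (sole candidate).
r5c3 = 4 (sole candidate).
r7c6 = 5 (sole candidate).
r8c2 = 5 (sole candidate).
r8c4 = 7 (sole candidate).
r1c2 = 6 (sole candidate).
r1c7 = 1 (sole candidate).
r1c9 = 9 (sole candidate).
r2c2 = 3 (sole candidate).
r5c9 = 1 (sole candidate).
r7c2 = 4 (sole candidate).
r7c9 = 7 (sole candidate).
r8c7 = 6 (sole candidate).
r1c1 = 2 (sole candidate).
r1c8 = 4 (sole candidate).
r2c7 = 8 (sole candidate).
r2c9 = 6 (sole candidate).
r3c1 = 9 (sole candidate).
r3c3 = 7 (sole candidate).
r3c8 = 2 (sole candidate).
r5c8 = 9 (sole candidate).
r6c9 = 3 (sole candidate).
r7c8 = 1 (sole candidate).
r8c1 = 1 (sole candidate).
r8c3 = 9: row 8 has {1,2,4,5,6,7,8}; col 3 has {3,4,5,6,7,8}; box has {1,3,4,5,6,7} → only 9 remains.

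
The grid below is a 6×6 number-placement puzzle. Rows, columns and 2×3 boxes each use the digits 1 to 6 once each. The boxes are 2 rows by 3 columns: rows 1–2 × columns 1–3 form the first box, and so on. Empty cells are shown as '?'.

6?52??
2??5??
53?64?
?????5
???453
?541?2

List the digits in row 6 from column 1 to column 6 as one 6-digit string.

354162

row 3, column 6 = 1 (sole candidate).
row 4, column 4 = 3 (sole candidate).
row 4, column 5 = 2 (sole candidate).
row 5, column 1 = 1 (sole candidate).
row 6, column 1 = 3: row 6 has {1,2,4,5}; col 1 has {1,2,5,6}; box has {1,4,5} → only 3 remains.
row 6, column 5 = 6: row 6 has {1,2,3,4,5}; col 5 has {2,4,5}; box has {1,2,3,4,5} → only 6 remains.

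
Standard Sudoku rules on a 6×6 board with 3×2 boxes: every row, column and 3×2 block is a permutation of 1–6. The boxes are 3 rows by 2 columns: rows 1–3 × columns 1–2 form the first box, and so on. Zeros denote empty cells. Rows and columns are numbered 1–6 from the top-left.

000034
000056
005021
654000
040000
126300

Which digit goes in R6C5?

4

R4C5 = 1: row 4 has {4,5,6}; col 5 has {2,3,5}; box has {} → only 1 remains.
R5C1 = 3: row 5 has {4}; col 1 has {1,6}; box has {1,2,4,5,6} → only 3 remains.
R5C5 = 6: row 5 has {3,4}; col 5 has {1,2,3,5}; box has {1} → only 6 remains.
R6C5 = 4: row 6 has {1,2,3,6}; col 5 has {1,2,3,5,6}; box has {1,6} → only 4 remains.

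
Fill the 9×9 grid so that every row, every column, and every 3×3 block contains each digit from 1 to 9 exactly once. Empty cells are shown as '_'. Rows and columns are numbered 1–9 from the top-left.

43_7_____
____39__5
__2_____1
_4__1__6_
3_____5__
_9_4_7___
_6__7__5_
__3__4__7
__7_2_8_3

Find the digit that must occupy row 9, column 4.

5

row 9, column 8 = 4 (hidden single in row 9).
row 2, column 7 = 4 (hidden single in row 2).
row 3, column 5 = 4 (hidden single in row 3).
row 5, column 9 = 4 (hidden single in row 5).
row 7, column 3 = 4 (hidden single in row 7).
row 1, column 3 = 9 (hidden single in column 3).
row 1, column 6 = 1 (hidden single in row 1).
row 1, column 5 = 5 (hidden single in row 1).
row 1, column 9 = 6 (hidden single in column 9).
row 1, column 7 = 2 (sole candidate).
row 1, column 8 = 8 (sole candidate).
row 2, column 8 = 7 (sole candidate).
row 2, column 4 = 2 (hidden single in row 2).
row 5, column 2 = 7 (hidden single in row 5).
row 3, column 1 = 7 (hidden single in row 3).
row 3, column 2 = 5 (hidden single in row 3).
row 9, column 2 = 1 (sole candidate).
row 2, column 2 = 8 (sole candidate).
row 8, column 2 = 2 (sole candidate).
row 4, column 7 = 7 (hidden single in row 4).
row 7, column 9 = 2 (hidden single in row 7).
row 6, column 9 = 8 (sole candidate).
row 4, column 9 = 9 (sole candidate).
row 6, column 5 = 6 (sole candidate).
row 5, column 3 = 6 (hidden single in row 5).
row 2, column 3 = 1 (sole candidate).
row 6, column 3 = 5 (sole candidate).
row 2, column 1 = 6 (sole candidate).
row 4, column 3 = 8 (sole candidate).
row 4, column 1 = 2 (sole candidate).
row 6, column 1 = 1 (sole candidate).
row 6, column 7 = 3 (sole candidate).
row 6, column 8 = 2 (sole candidate).
row 3, column 7 = 9 (sole candidate).
row 3, column 8 = 3 (sole candidate).
row 5, column 8 = 1 (sole candidate).
row 7, column 7 = 1 (sole candidate).
row 8, column 7 = 6 (sole candidate).
row 8, column 8 = 9 (sole candidate).
row 8, column 5 = 8 (sole candidate).
row 5, column 5 = 9 (sole candidate).
row 7, column 6 = 3 (sole candidate).
row 8, column 1 = 5 (sole candidate).
row 8, column 4 = 1 (sole candidate).
row 9, column 1 = 9 (sole candidate).
row 4, column 6 = 5 (sole candidate).
row 5, column 4 = 8 (sole candidate).
row 5, column 6 = 2 (sole candidate).
row 7, column 1 = 8 (sole candidate).
row 7, column 4 = 9 (sole candidate).
row 9, column 6 = 6 (sole candidate).
row 3, column 4 = 6 (sole candidate).
row 3, column 6 = 8 (sole candidate).
row 4, column 4 = 3 (sole candidate).
row 9, column 4 = 5: row 9 has {1,2,3,4,6,7,8,9}; col 4 has {1,2,3,4,6,7,8,9}; box has {1,2,3,4,6,7,8,9} → only 5 remains.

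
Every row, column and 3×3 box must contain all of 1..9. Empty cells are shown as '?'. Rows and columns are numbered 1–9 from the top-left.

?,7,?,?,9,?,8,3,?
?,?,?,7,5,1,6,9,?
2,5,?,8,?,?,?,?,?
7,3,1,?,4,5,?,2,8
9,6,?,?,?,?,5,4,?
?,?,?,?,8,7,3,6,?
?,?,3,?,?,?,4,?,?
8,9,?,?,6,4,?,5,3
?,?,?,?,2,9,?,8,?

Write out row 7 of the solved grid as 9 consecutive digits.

623578419

R3C5 = 3 (sole candidate).
R3C6 = 6 (sole candidate).
R4C7 = 9 (sole candidate).
R5C5 = 1 (sole candidate).
R5C9 = 7 (sole candidate).
R6C9 = 1 (sole candidate).
R7C5 = 7: row 7 has {3,4}; col 5 has {1,2,3,4,5,6,8,9}; box has {2,4,6,9} → only 7 remains.
R7C6 = 8: row 7 has {3,4,7}; col 6 has {1,4,5,6,7,9}; box has {2,4,6,7,9} → only 8 remains.
R7C8 = 1: row 7 has {3,4,7,8}; col 8 has {2,3,4,5,6,8,9}; box has {3,4,5,8} → only 1 remains.
R8C4 = 1 (sole candidate).
R9C7 = 7 (sole candidate).
R9C9 = 6 (sole candidate).
R1C6 = 2 (sole candidate).
R3C7 = 1 (sole candidate).
R3C8 = 7 (sole candidate).
R3C9 = 4 (sole candidate).
R4C4 = 6 (sole candidate).
R5C6 = 3 (sole candidate).
R7C2 = 2: row 7 has {1,3,4,7,8}; col 2 has {3,5,6,7,9}; box has {3,8,9} → only 2 remains.
R7C4 = 5: row 7 has {1,2,3,4,7,8}; col 4 has {1,6,7,8}; box has {1,2,4,6,7,8,9} → only 5 remains.
R7C9 = 9: row 7 has {1,2,3,4,5,7,8}; col 9 has {1,3,4,6,7,8}; box has {1,3,4,5,6,7,8} → only 9 remains.
R8C3 = 7 (sole candidate).
R8C7 = 2 (sole candidate).
R9C4 = 3 (sole candidate).
R1C4 = 4 (sole candidate).
R1C9 = 5 (sole candidate).
R2C9 = 2 (sole candidate).
R3C3 = 9 (sole candidate).
R5C4 = 2 (sole candidate).
R6C2 = 4 (sole candidate).
R6C4 = 9 (sole candidate).
R7C1 = 6: row 7 has {1,2,3,4,5,7,8,9}; col 1 has {2,7,8,9}; box has {2,3,7,8,9} → only 6 remains.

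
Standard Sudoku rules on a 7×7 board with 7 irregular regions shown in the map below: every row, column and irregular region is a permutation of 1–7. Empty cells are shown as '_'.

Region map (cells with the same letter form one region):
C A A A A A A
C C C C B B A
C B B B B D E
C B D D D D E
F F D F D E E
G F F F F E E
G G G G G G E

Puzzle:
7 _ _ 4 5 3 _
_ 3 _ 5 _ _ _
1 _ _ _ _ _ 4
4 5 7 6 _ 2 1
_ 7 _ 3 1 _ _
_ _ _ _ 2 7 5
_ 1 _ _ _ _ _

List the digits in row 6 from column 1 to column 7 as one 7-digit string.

R3C6 = 5: row 3 has {1,4}; col 6 has {2,3,7}; region has {1,2,6,7} → only 5 remains.
R4C5 = 3: row 4 has {1,2,4,5,6,7}; col 5 has {1,2,5}; region has {1,2,5,6,7} → only 3 remains.
R5C3 = 4: row 5 has {1,3,7}; col 3 has {7}; region has {1,2,3,5,6,7} → only 4 remains.
R5C6 = 6: row 5 has {1,3,4,7}; col 6 has {2,3,5,7}; region has {1,4,5,7} → only 6 remains.
R5C7 = 2: row 5 has {1,3,4,6,7}; col 7 has {1,4,5}; region has {1,4,5,6,7} → only 2 remains.
R6C4 = 1: row 6 has {2,5,7}; col 4 has {3,4,5,6}; region has {2,3,7} → only 1 remains.
R7C6 = 4: row 7 has {1}; col 6 has {2,3,5,6,7}; region has {1} → only 4 remains.
R7C7 = 3: row 7 has {1,4}; col 7 has {1,2,4,5}; region has {1,2,4,5,6,7} → only 3 remains.
R1C7 = 6: row 1 has {3,4,5,7}; col 7 has {1,2,3,4,5}; region has {3,4,5} → only 6 remains.
R2C6 = 1: row 2 has {3,5}; col 6 has {2,3,4,5,6,7}; region has {5} → only 1 remains.
R2C7 = 7: row 2 has {1,3,5}; col 7 has {1,2,3,4,5,6}; region has {3,4,5,6} → only 7 remains.
R5C1 = 5: row 5 has {1,2,3,4,6,7}; col 1 has {1,4,7}; region has {1,2,3,7} → only 5 remains.
R6C3 = 6: row 6 has {1,2,5,7}; col 3 has {4,7}; region has {1,2,3,5,7} → only 6 remains.
R1C2 = 2: row 1 has {3,4,5,6,7}; col 2 has {1,3,5,7}; region has {3,4,5,6,7} → only 2 remains.
R1C3 = 1: row 1 has {2,3,4,5,6,7}; col 3 has {4,6,7}; region has {2,3,4,5,6,7} → only 1 remains.
R2C3 = 2: row 2 has {1,3,5,7}; col 3 has {1,4,6,7}; region has {1,3,4,5,7} → only 2 remains.
R3C2 = 6: row 3 has {1,4,5}; col 2 has {1,2,3,5,7}; region has {1,5} → only 6 remains.
R3C3 = 3: row 3 has {1,4,5,6}; col 3 has {1,2,4,6,7}; region has {1,5,6} → only 3 remains.
R3C5 = 7: row 3 has {1,3,4,5,6}; col 5 has {1,2,3,5}; region has {1,3,5,6} → only 7 remains.
R6C1 = 3: row 6 has {1,2,5,6,7}; col 1 has {1,4,5,7}; region has {1,4} → only 3 remains.
R6C2 = 4: row 6 has {1,2,3,5,6,7}; col 2 has {1,2,3,5,6,7}; region has {1,2,3,5,6,7} → only 4 remains.

3461275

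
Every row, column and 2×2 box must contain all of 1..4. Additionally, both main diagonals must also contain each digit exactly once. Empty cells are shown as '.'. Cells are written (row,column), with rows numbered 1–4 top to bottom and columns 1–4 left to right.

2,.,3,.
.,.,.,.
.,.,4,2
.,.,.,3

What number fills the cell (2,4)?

4

(2,2) = 1 (sole candidate).
(2,3) = 2 (sole candidate).
(2,4) = 4: row 2 has {1,2}; col 4 has {2,3}; box has {2,3} → only 4 remains.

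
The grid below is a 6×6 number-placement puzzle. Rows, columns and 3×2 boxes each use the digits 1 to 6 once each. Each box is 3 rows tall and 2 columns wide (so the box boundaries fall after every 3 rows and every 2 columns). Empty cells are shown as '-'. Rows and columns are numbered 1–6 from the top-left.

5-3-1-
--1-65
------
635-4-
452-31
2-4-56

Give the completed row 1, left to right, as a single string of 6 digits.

563214

r2c1 = 3: row 2 has {1,5,6}; col 1 has {2,4,5,6}; box has {5} → only 3 remains.
r3c1 = 1: row 3 has {}; col 1 has {2,3,4,5,6}; box has {3,5} → only 1 remains.
r3c3 = 6: row 3 has {1}; col 3 has {1,2,3,4,5}; box has {1,3} → only 6 remains.
r3c5 = 2: row 3 has {1,6}; col 5 has {1,3,4,5,6}; box has {1,5,6} → only 2 remains.
r4c4 = 1: row 4 has {3,4,5,6}; col 4 has {}; box has {2,4,5} → only 1 remains.
r4c6 = 2: row 4 has {1,3,4,5,6}; col 6 has {1,5,6}; box has {1,3,4,5,6} → only 2 remains.
r5c4 = 6: row 5 has {1,2,3,4,5}; col 4 has {1}; box has {1,2,4,5} → only 6 remains.
r6c2 = 1: row 6 has {2,4,5,6}; col 2 has {3,5}; box has {2,3,4,5,6} → only 1 remains.
r6c4 = 3: row 6 has {1,2,4,5,6}; col 4 has {1,6}; box has {1,2,4,5,6} → only 3 remains.
r1c6 = 4: row 1 has {1,3,5}; col 6 has {1,2,5,6}; box has {1,2,5,6} → only 4 remains.
r3c2 = 4: row 3 has {1,2,6}; col 2 has {1,3,5}; box has {1,3,5} → only 4 remains.
r3c4 = 5: row 3 has {1,2,4,6}; col 4 has {1,3,6}; box has {1,3,6} → only 5 remains.
r3c6 = 3: row 3 has {1,2,4,5,6}; col 6 has {1,2,4,5,6}; box has {1,2,4,5,6} → only 3 remains.
r1c4 = 2: row 1 has {1,3,4,5}; col 4 has {1,3,5,6}; box has {1,3,5,6} → only 2 remains.
r2c2 = 2: row 2 has {1,3,5,6}; col 2 has {1,3,4,5}; box has {1,3,4,5} → only 2 remains.
r2c4 = 4: row 2 has {1,2,3,5,6}; col 4 has {1,2,3,5,6}; box has {1,2,3,5,6} → only 4 remains.
r1c2 = 6: row 1 has {1,2,3,4,5}; col 2 has {1,2,3,4,5}; box has {1,2,3,4,5} → only 6 remains.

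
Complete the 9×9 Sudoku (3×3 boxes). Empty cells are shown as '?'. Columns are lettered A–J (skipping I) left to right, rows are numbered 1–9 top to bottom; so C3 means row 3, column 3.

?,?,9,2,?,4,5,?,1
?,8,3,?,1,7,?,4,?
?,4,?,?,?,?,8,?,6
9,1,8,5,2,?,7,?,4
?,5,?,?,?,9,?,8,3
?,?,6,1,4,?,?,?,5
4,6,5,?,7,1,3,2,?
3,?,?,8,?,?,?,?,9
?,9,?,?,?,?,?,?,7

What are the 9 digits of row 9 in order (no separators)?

B1 = 7 (sole candidate).
H1 = 3 (sole candidate).
J2 = 2 (sole candidate).
H4 = 6 (sole candidate).
E5 = 6 (sole candidate).
H6 = 9 (sole candidate).
D7 = 9 (sole candidate).
J7 = 8 (sole candidate).
B8 = 2 (sole candidate).
E8 = 5 (sole candidate).
F8 = 6 (sole candidate).
H8 = 1 (sole candidate).
C9 = 1: row 9 has {7,9}; col 3 has {3,5,6,8,9}; box has {2,3,4,5,6,9} → only 1 remains.
E9 = 3: row 9 has {1,7,9}; col 5 has {1,2,4,5,6,7}; box has {1,5,6,7,8,9} → only 3 remains.
F9 = 2: row 9 has {1,3,7,9}; col 6 has {1,4,6,7,9}; box has {1,3,5,6,7,8,9} → only 2 remains.
H9 = 5: row 9 has {1,2,3,7,9}; col 8 has {1,2,3,4,6,8,9}; box has {1,2,3,7,8,9} → only 5 remains.
A1 = 6 (sole candidate).
E1 = 8 (sole candidate).
A2 = 5 (sole candidate).
D2 = 6 (sole candidate).
G2 = 9 (sole candidate).
C3 = 2 (sole candidate).
D3 = 3 (sole candidate).
E3 = 9 (sole candidate).
F3 = 5 (sole candidate).
H3 = 7 (sole candidate).
F4 = 3 (sole candidate).
D5 = 7 (sole candidate).
B6 = 3 (sole candidate).
F6 = 8 (sole candidate).
G6 = 2 (sole candidate).
C8 = 7 (sole candidate).
G8 = 4 (sole candidate).
A9 = 8: row 9 has {1,2,3,5,7,9}; col 1 has {3,4,5,6,9}; box has {1,2,3,4,5,6,7,9} → only 8 remains.
D9 = 4: row 9 has {1,2,3,5,7,8,9}; col 4 has {1,2,3,5,6,7,8,9}; box has {1,2,3,5,6,7,8,9} → only 4 remains.
G9 = 6: row 9 has {1,2,3,4,5,7,8,9}; col 7 has {2,3,4,5,7,8,9}; box has {1,2,3,4,5,7,8,9} → only 6 remains.

891432657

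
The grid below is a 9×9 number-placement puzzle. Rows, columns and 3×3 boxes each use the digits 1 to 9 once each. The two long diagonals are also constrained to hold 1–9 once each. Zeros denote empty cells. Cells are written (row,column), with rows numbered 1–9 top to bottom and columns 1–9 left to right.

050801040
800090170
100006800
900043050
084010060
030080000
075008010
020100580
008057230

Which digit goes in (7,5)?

2

(4,7) = 7: row 4 has {3,4,5,9}; col 7 has {1,2,5,8}; box has {5,6} → only 7 remains.
(4,9) = 8: in row 4, 8 can only go here (every other open cell in that row sees an 8).
(8,9) = 7: in row 8, 7 can only go here (every other open cell in that row sees a 7).
(9,2) = 1: in row 9, 1 can only go here (every other open cell in that row sees a 1).
(4,2) = 6: row 4 has {3,4,5,7,8,9}; col 2 has {1,2,3,5,7,8}; box has {3,4,8,9} → only 6 remains.
(4,4) = 2: row 4 has {3,4,5,6,7,8,9}; col 4 has {1,8}; box has {1,3,4,8}; main diagonal has {1,8} → only 2 remains.
(2,2) = 4: row 2 has {1,7,8,9}; col 2 has {1,2,3,5,6,7,8}; box has {1,5,8}; main diagonal has {1,2,8} → only 4 remains.
(3,2) = 9: row 3 has {1,6,8}; col 2 has {1,2,3,4,5,6,7,8}; box has {1,4,5,8} → only 9 remains.
(3,8) = 2: row 3 has {1,6,8,9}; col 8 has {1,3,4,5,6,7,8}; box has {1,4,7,8} → only 2 remains.
(4,3) = 1: row 4 has {2,3,4,5,6,7,8,9}; col 3 has {4,5,8}; box has {3,4,6,8,9} → only 1 remains.
(6,8) = 9: row 6 has {3,8}; col 8 has {1,2,3,4,5,6,7,8}; box has {5,6,7,8} → only 9 remains.
(5,7) = 3: row 5 has {1,4,6,8}; col 7 has {1,2,5,7,8}; box has {5,6,7,8,9} → only 3 remains.
(5,9) = 2: row 5 has {1,3,4,6,8}; col 9 has {7,8}; box has {3,5,6,7,8,9} → only 2 remains.
(6,4) = 6: row 6 has {3,8,9}; col 4 has {1,2,8}; box has {1,2,3,4,8}; anti-diagonal has {1,2,3,5,7,8} → only 6 remains.
(6,6) = 5: row 6 has {3,6,8,9}; col 6 has {1,3,6,7,8}; box has {1,2,3,4,6,8}; main diagonal has {1,2,4,8} → only 5 remains.
(6,7) = 4: row 6 has {3,5,6,8,9}; col 7 has {1,2,3,5,7,8}; box has {2,3,5,6,7,8,9} → only 4 remains.
(6,9) = 1: row 6 has {3,4,5,6,8,9}; col 9 has {2,7,8}; box has {2,3,4,5,6,7,8,9} → only 1 remains.
(9,1) = 4: row 9 has {1,2,3,5,7,8}; col 1 has {1,8,9}; box has {1,2,5,7,8}; anti-diagonal has {1,2,3,5,6,7,8} → only 4 remains.
(9,4) = 9: row 9 has {1,2,3,4,5,7,8}; col 4 has {1,2,6,8}; box has {1,5,7,8} → only 9 remains.
(9,9) = 6: row 9 has {1,2,3,4,5,7,8,9}; col 9 has {1,2,7,8}; box has {1,2,3,5,7,8}; main diagonal has {1,2,4,5,8} → only 6 remains.
(1,9) = 9: row 1 has {1,4,5,8}; col 9 has {1,2,6,7,8}; box has {1,2,4,7,8}; anti-diagonal has {1,2,3,4,5,6,7,8} → only 9 remains.
(2,6) = 2: row 2 has {1,4,7,8,9}; col 6 has {1,3,5,6,7,8}; box has {1,6,8,9} → only 2 remains.
(5,4) = 7: row 5 has {1,2,3,4,6,8}; col 4 has {1,2,6,8,9}; box has {1,2,3,4,5,6,8} → only 7 remains.
(5,6) = 9: row 5 has {1,2,3,4,6,7,8}; col 6 has {1,2,3,5,6,7,8}; box has {1,2,3,4,5,6,7,8} → only 9 remains.
(7,7) = 9: row 7 has {1,5,7,8}; col 7 has {1,2,3,4,5,7,8}; box has {1,2,3,5,6,7,8}; main diagonal has {1,2,4,5,6,8} → only 9 remains.
(7,9) = 4: row 7 has {1,5,7,8,9}; col 9 has {1,2,6,7,8,9}; box has {1,2,3,5,6,7,8,9} → only 4 remains.
(8,6) = 4: row 8 has {1,2,5,7,8}; col 6 has {1,2,3,5,6,7,8,9}; box has {1,5,7,8,9} → only 4 remains.
(1,7) = 6: row 1 has {1,4,5,8,9}; col 7 has {1,2,3,4,5,7,8,9}; box has {1,2,4,7,8,9} → only 6 remains.
(5,1) = 5: row 5 has {1,2,3,4,6,7,8,9}; col 1 has {1,4,8,9}; box has {1,3,4,6,8,9} → only 5 remains.
(7,4) = 3: row 7 has {1,4,5,7,8,9}; col 4 has {1,2,6,7,8,9}; box has {1,4,5,7,8,9} → only 3 remains.
(8,5) = 6: row 8 has {1,2,4,5,7,8}; col 5 has {1,4,5,8,9}; box has {1,3,4,5,7,8,9} → only 6 remains.
(2,4) = 5: row 2 has {1,2,4,7,8,9}; col 4 has {1,2,3,6,7,8,9}; box has {1,2,6,8,9} → only 5 remains.
(2,9) = 3: row 2 has {1,2,4,5,7,8,9}; col 9 has {1,2,4,6,7,8,9}; box has {1,2,4,6,7,8,9} → only 3 remains.
(3,4) = 4: row 3 has {1,2,6,8,9}; col 4 has {1,2,3,5,6,7,8,9}; box has {1,2,5,6,8,9} → only 4 remains.
(3,9) = 5: row 3 has {1,2,4,6,8,9}; col 9 has {1,2,3,4,6,7,8,9}; box has {1,2,3,4,6,7,8,9} → only 5 remains.
(7,1) = 6: row 7 has {1,3,4,5,7,8,9}; col 1 has {1,4,5,8,9}; box has {1,2,4,5,7,8} → only 6 remains.
(7,5) = 2: row 7 has {1,3,4,5,6,7,8,9}; col 5 has {1,4,5,6,8,9}; box has {1,3,4,5,6,7,8,9} → only 2 remains.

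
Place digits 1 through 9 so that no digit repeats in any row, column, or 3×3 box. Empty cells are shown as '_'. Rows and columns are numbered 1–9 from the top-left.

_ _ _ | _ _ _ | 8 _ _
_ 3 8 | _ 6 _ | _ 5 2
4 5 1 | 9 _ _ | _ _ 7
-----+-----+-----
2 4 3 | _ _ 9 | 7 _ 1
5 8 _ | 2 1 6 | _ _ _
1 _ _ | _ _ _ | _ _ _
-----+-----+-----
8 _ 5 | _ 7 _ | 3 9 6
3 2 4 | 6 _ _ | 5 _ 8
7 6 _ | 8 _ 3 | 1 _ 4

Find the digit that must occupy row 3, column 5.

row 2, column 1 = 9: row 2 has {2,3,5,6,8}; col 1 has {1,2,3,4,5,7,8}; box has {1,3,4,5,8} → only 9 remains.
row 2, column 7 = 4: row 2 has {2,3,5,6,8,9}; col 7 has {1,3,5,7,8}; box has {2,5,7,8} → only 4 remains.
row 3, column 7 = 6: row 3 has {1,4,5,7,9}; col 7 has {1,3,4,5,7,8}; box has {2,4,5,7,8} → only 6 remains.
row 3, column 8 = 3: row 3 has {1,4,5,6,7,9}; col 8 has {5,9}; box has {2,4,5,6,7,8} → only 3 remains.
row 4, column 4 = 5: row 4 has {1,2,3,4,7,9}; col 4 has {2,6,8,9}; box has {1,2,6,9} → only 5 remains.
row 4, column 5 = 8: row 4 has {1,2,3,4,5,7,9}; col 5 has {1,6,7}; box has {1,2,5,6,9} → only 8 remains.
row 4, column 8 = 6: row 4 has {1,2,3,4,5,7,8,9}; col 8 has {3,5,9}; box has {1,7} → only 6 remains.
row 5, column 7 = 9: row 5 has {1,2,5,6,8}; col 7 has {1,3,4,5,6,7,8}; box has {1,6,7} → only 9 remains.
row 5, column 8 = 4: row 5 has {1,2,5,6,8,9}; col 8 has {3,5,6,9}; box has {1,6,7,9} → only 4 remains.
row 5, column 9 = 3: row 5 has {1,2,4,5,6,8,9}; col 9 has {1,2,4,6,7,8}; box has {1,4,6,7,9} → only 3 remains.
row 6, column 7 = 2: row 6 has {1}; col 7 has {1,3,4,5,6,7,8,9}; box has {1,3,4,6,7,9} → only 2 remains.
row 6, column 8 = 8: row 6 has {1,2}; col 8 has {3,4,5,6,9}; box has {1,2,3,4,6,7,9} → only 8 remains.
row 6, column 9 = 5: row 6 has {1,2,8}; col 9 has {1,2,3,4,6,7,8}; box has {1,2,3,4,6,7,8,9} → only 5 remains.
row 7, column 2 = 1: row 7 has {3,5,6,7,8,9}; col 2 has {2,3,4,5,6,8}; box has {2,3,4,5,6,7,8} → only 1 remains.
row 7, column 4 = 4: row 7 has {1,3,5,6,7,8,9}; col 4 has {2,5,6,8,9}; box has {3,6,7,8} → only 4 remains.
row 7, column 6 = 2: row 7 has {1,3,4,5,6,7,8,9}; col 6 has {3,6,9}; box has {3,4,6,7,8} → only 2 remains.
row 8, column 5 = 9: row 8 has {2,3,4,5,6,8}; col 5 has {1,6,7,8}; box has {2,3,4,6,7,8} → only 9 remains.
row 8, column 6 = 1: row 8 has {2,3,4,5,6,8,9}; col 6 has {2,3,6,9}; box has {2,3,4,6,7,8,9} → only 1 remains.
row 8, column 8 = 7: row 8 has {1,2,3,4,5,6,8,9}; col 8 has {3,4,5,6,8,9}; box has {1,3,4,5,6,8,9} → only 7 remains.
row 9, column 3 = 9: row 9 has {1,3,4,6,7,8}; col 3 has {1,3,4,5,8}; box has {1,2,3,4,5,6,7,8} → only 9 remains.
row 9, column 5 = 5: row 9 has {1,3,4,6,7,8,9}; col 5 has {1,6,7,8,9}; box has {1,2,3,4,6,7,8,9} → only 5 remains.
row 9, column 8 = 2: row 9 has {1,3,4,5,6,7,8,9}; col 8 has {3,4,5,6,7,8,9}; box has {1,3,4,5,6,7,8,9} → only 2 remains.
row 1, column 1 = 6: row 1 has {8}; col 1 has {1,2,3,4,5,7,8,9}; box has {1,3,4,5,8,9} → only 6 remains.
row 1, column 2 = 7: row 1 has {6,8}; col 2 has {1,2,3,4,5,6,8}; box has {1,3,4,5,6,8,9} → only 7 remains.
row 1, column 3 = 2: row 1 has {6,7,8}; col 3 has {1,3,4,5,8,9}; box has {1,3,4,5,6,7,8,9} → only 2 remains.
row 1, column 8 = 1: row 1 has {2,6,7,8}; col 8 has {2,3,4,5,6,7,8,9}; box has {2,3,4,5,6,7,8} → only 1 remains.
row 1, column 9 = 9: row 1 has {1,2,6,7,8}; col 9 has {1,2,3,4,5,6,7,8}; box has {1,2,3,4,5,6,7,8} → only 9 remains.
row 2, column 6 = 7: row 2 has {2,3,4,5,6,8,9}; col 6 has {1,2,3,6,9}; box has {6,9} → only 7 remains.
row 3, column 5 = 2: row 3 has {1,3,4,5,6,7,9}; col 5 has {1,5,6,7,8,9}; box has {6,7,9} → only 2 remains.

2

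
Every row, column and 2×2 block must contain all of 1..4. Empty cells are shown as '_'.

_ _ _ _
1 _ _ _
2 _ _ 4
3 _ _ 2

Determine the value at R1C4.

R1C1 = 4 (sole candidate).
R2C4 = 3 (sole candidate).
R3C2 = 1 (sole candidate).
R3C3 = 3 (sole candidate).
R4C2 = 4 (sole candidate).
R4C3 = 1 (sole candidate).
R1C3 = 2 (sole candidate).
R1C4 = 1: row 1 has {2,4}; col 4 has {2,3,4}; box has {2,3} → only 1 remains.

1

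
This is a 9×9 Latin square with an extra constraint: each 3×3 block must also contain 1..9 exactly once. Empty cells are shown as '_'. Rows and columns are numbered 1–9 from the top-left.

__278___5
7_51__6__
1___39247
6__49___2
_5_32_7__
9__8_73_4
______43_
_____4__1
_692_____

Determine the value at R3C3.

6

R1C6 = 6 (sole candidate).
R2C5 = 4 (sole candidate).
R2C6 = 2 (sole candidate).
R3C2 = 8 (sole candidate).
R3C3 = 6: row 3 has {1,2,3,4,7,8,9}; col 3 has {2,5,9}; box has {1,2,5,7,8} → only 6 remains.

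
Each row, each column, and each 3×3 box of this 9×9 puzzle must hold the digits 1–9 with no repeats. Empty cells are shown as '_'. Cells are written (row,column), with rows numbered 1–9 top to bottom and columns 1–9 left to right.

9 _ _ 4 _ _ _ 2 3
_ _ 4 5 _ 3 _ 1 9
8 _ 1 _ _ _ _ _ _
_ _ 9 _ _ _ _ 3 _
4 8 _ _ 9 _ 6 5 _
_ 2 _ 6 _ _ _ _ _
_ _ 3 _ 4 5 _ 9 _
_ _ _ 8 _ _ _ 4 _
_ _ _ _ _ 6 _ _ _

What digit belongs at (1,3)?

6

(5,3) = 7: row 5 has {4,5,6,8,9}; col 3 has {1,3,4,9}; box has {2,4,8,9} → only 7 remains.
(6,3) = 5: row 6 has {2,6}; col 3 has {1,3,4,7,9}; box has {2,4,7,8,9} → only 5 remains.
(1,3) = 6: row 1 has {2,3,4,9}; col 3 has {1,3,4,5,7,9}; box has {1,4,8,9} → only 6 remains.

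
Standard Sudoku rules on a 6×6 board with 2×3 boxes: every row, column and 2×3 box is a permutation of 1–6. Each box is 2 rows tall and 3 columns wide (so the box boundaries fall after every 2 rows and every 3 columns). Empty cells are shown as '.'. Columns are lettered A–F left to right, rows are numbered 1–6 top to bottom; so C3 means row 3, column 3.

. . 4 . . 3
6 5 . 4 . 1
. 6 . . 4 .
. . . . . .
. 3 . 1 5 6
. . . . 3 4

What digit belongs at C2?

E2 = 2 (sole candidate).
C5 = 2 (sole candidate).
B6 = 1 (sole candidate).
D6 = 2 (sole candidate).
B1 = 2 (sole candidate).
E1 = 6 (sole candidate).
C2 = 3: row 2 has {1,2,4,5,6}; col 3 has {2,4}; box has {2,4,5,6} → only 3 remains.

3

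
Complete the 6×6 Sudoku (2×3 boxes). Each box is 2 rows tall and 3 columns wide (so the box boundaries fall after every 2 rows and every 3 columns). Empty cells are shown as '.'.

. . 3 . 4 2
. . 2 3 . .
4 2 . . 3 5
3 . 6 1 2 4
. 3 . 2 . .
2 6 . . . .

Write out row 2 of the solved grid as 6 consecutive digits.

r3c3 = 1 (sole candidate).
r3c4 = 6 (sole candidate).
r4c2 = 5 (sole candidate).
r1c2 = 1 (sole candidate).
r1c4 = 5 (sole candidate).
r2c2 = 4: row 2 has {2,3}; col 2 has {1,2,3,5,6}; box has {1,2,3} → only 4 remains.
r6c4 = 4 (sole candidate).
r1c1 = 6 (sole candidate).
r2c1 = 5: row 2 has {2,3,4}; col 1 has {2,3,4,6}; box has {1,2,3,4,6} → only 5 remains.
r5c1 = 1 (sole candidate).
r5c6 = 6 (sole candidate).
r6c3 = 5 (sole candidate).
r6c5 = 1 (sole candidate).
r6c6 = 3 (sole candidate).
r2c5 = 6: row 2 has {2,3,4,5}; col 5 has {1,2,3,4}; box has {2,3,4,5} → only 6 remains.
r2c6 = 1: row 2 has {2,3,4,5,6}; col 6 has {2,3,4,5,6}; box has {2,3,4,5,6} → only 1 remains.

542361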